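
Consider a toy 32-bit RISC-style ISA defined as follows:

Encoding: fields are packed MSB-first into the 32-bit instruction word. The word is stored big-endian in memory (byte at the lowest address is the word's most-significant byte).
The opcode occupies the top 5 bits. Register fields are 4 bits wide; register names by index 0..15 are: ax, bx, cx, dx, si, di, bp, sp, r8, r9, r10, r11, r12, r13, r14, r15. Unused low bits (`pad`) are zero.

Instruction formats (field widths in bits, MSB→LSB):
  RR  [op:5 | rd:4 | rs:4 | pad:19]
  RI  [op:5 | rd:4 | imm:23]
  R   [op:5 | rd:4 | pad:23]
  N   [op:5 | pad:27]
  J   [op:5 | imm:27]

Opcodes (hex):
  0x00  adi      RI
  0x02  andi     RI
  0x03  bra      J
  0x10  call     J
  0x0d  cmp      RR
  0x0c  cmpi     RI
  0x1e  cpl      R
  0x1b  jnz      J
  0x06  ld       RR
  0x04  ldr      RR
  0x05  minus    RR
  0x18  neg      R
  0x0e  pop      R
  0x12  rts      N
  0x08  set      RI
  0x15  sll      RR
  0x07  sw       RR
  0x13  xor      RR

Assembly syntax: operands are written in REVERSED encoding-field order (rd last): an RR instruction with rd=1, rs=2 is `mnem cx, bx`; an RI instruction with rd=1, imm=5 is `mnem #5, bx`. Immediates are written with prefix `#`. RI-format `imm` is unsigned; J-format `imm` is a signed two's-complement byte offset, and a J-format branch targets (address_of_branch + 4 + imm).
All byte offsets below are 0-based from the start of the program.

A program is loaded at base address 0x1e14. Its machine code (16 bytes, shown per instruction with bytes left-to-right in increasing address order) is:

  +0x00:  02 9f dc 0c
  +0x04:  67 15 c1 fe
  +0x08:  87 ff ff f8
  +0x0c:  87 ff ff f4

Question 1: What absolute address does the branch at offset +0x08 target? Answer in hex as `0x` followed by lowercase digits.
0x1e18

[08] 87 ff ff f8 → 0x87fffff8
  op=0x87fffff8>>27=0x10 ⇒ call (J)
  imm@[26:0]=0x7fffff8 (s27→-8) ⇒ #-8
  target = base 0x1e14 + off 0x08 + 4 + imm -8 = 0x1e18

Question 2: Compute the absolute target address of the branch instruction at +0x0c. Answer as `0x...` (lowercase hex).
@+0c  big-endian(87 ff ff f4) = 0x87fffff4
  top 5b → 0x10 → call [J]
  imm: (w>>0)&0x7ffffff=0x7fffff4 (s27→-12) → #-12
  target = base 0x1e14 + off 0x0c + 4 + imm -12 = 0x1e18

0x1e18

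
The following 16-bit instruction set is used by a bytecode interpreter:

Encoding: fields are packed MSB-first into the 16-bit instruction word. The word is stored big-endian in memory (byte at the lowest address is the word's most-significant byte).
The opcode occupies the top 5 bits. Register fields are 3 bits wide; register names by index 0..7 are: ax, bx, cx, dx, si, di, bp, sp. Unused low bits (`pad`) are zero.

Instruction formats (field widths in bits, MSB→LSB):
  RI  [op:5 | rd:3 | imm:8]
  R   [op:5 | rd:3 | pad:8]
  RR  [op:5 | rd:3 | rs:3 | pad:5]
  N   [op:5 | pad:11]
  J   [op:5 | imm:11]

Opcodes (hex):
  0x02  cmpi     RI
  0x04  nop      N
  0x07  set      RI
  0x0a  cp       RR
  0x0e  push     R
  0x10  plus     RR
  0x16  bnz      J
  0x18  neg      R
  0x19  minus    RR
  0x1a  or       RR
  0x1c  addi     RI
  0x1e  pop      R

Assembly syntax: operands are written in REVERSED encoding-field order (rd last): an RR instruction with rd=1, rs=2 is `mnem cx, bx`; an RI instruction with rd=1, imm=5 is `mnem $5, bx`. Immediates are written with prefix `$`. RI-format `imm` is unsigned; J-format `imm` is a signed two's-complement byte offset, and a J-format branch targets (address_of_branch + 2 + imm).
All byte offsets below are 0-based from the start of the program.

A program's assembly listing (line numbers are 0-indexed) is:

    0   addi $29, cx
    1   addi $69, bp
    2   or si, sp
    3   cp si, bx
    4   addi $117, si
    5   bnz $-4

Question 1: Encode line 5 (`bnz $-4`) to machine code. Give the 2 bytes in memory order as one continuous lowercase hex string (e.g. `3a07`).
5. bnz fields op=0x16:5|imm=-4:11 → word b7fch → b7 fc

b7fc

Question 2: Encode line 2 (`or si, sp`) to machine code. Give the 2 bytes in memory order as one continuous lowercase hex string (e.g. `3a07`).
L2: or op=0x1a:5|rd=7:3|rs=4:3|pad=0:5 ⇒ 0xd780 ⇒ big d7 80

d780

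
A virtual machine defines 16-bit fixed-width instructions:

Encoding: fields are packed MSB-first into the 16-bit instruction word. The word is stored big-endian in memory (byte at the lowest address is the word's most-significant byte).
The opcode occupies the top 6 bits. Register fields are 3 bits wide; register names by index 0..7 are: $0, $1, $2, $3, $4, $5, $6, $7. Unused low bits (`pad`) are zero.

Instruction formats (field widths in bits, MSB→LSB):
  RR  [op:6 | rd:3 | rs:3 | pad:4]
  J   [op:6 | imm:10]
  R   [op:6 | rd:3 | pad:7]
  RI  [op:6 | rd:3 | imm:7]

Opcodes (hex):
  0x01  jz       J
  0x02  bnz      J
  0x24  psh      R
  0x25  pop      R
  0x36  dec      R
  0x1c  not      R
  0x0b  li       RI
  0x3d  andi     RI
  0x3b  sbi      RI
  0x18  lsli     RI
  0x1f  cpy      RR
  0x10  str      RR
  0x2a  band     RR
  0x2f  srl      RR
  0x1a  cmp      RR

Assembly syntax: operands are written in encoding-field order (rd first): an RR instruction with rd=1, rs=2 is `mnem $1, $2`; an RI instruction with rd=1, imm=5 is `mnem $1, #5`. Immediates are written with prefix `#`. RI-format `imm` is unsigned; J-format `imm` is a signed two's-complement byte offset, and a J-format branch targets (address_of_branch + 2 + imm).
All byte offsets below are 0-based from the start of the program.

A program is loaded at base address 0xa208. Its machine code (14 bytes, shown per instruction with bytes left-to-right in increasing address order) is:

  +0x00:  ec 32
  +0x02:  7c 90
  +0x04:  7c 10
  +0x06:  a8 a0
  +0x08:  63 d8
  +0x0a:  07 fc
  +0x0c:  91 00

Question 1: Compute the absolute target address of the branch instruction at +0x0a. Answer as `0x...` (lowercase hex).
@+0a  big-endian(07 fc) = 0x07fc
  opcode bits[15:10]=0x1: jz/J
  imm@[9:0]=0x3fc (s10→-4) ⇒ #-4
  target = base 0xa208 + off 0x0a + 2 + imm -4 = 0xa210

0xa210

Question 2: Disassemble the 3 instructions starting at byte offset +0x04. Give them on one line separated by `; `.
off 0x04: read 7c 10 as big → 0x7c10
  top 6b → 0x1f → cpy [RR]
  [9:7] rd=0 = $0
  [6:4] rs=1 = $1
off 0x06: read a8 a0 as big → 0xa8a0
  top 6b → 0x2a → band [RR]
  [9:7] rd=1 = $1
  [6:4] rs=2 = $2
off 0x08: read 63 d8 as big → 0x63d8
  top 6b → 0x18 → lsli [RI]
  [9:7] rd=7 = $7
  [6:0] imm=88 = #88

cpy $0, $1; band $1, $2; lsli $7, #88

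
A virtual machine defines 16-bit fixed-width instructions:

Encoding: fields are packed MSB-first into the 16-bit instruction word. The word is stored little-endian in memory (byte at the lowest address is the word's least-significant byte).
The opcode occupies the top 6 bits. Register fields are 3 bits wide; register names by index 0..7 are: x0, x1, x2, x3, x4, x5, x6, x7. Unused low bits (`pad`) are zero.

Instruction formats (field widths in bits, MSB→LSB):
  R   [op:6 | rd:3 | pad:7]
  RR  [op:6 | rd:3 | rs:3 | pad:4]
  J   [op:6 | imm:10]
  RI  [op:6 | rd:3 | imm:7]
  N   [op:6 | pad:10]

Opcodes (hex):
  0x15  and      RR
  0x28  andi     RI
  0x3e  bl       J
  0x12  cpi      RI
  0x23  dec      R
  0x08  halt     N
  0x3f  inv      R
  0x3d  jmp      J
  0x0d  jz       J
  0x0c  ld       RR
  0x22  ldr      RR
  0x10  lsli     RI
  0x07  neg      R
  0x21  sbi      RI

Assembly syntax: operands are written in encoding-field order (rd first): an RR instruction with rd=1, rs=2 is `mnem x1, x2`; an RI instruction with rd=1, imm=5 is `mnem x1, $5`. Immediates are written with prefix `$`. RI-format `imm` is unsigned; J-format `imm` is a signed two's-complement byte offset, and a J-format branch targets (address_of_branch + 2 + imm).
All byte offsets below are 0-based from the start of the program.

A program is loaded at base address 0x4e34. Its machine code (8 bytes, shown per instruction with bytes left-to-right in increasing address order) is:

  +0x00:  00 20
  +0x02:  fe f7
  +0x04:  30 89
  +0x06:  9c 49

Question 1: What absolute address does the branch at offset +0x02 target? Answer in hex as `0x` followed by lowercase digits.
[02] fe f7 → 0xf7fe
  opcode bits[15:10]=0x3d: jmp/J
  [9:0] imm=1022 (s10→-2) = $-2
  target = base 0x4e34 + off 0x02 + 2 + imm -2 = 0x4e36

0x4e36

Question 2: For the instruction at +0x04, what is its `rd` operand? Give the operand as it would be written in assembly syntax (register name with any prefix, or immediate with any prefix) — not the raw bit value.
[04] 30 89 → 0x8930
  op=0x8930>>10=0x22 ⇒ ldr (RR)
  rd: (w>>7)&0x7=0x2 → x2
  rs: (w>>4)&0x7=0x3 → x3

x2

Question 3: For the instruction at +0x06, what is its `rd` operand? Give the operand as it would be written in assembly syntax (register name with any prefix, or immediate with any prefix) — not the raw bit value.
x3

[06] 9c 49 → 0x499c
  op=0x499c>>10=0x12 ⇒ cpi (RI)
  rd@[9:7]=0x3 ⇒ x3
  imm@[6:0]=0x1c ⇒ $28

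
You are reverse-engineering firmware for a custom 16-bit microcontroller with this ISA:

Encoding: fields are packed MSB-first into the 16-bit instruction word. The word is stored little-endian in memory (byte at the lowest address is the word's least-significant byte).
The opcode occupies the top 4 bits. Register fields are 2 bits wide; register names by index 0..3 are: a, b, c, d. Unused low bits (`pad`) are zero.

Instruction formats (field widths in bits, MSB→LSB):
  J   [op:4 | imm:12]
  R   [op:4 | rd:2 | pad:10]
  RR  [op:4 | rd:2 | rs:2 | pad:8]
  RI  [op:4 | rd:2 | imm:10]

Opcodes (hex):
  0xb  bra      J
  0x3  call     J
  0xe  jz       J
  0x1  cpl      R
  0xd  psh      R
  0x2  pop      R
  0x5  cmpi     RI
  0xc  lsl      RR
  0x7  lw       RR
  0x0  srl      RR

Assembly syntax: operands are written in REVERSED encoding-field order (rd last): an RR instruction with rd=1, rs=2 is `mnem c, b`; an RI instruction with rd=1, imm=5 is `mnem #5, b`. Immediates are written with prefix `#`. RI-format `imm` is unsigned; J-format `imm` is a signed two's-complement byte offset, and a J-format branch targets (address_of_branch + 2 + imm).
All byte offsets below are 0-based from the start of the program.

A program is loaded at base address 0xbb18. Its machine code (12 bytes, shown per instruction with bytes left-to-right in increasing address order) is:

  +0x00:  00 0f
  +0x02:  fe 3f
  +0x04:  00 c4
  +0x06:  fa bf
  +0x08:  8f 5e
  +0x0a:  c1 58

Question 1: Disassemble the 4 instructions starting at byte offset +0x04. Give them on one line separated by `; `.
lsl a, b; bra #-6; cmpi #655, d; cmpi #193, c

+0x04: 00 c4 ⇒ word 0xc400 (little)
  opcode bits[15:12]=0xc: lsl/RR
  rd@[11:10]=0x1 ⇒ b
  rs@[9:8]=0x0 ⇒ a
+0x06: fa bf ⇒ word 0xbffa (little)
  opcode bits[15:12]=0xb: bra/J
  imm@[11:0]=0xffa (s12→-6) ⇒ #-6
+0x08: 8f 5e ⇒ word 0x5e8f (little)
  opcode bits[15:12]=0x5: cmpi/RI
  rd@[11:10]=0x3 ⇒ d
  imm@[9:0]=0x28f ⇒ #655
+0x0a: c1 58 ⇒ word 0x58c1 (little)
  opcode bits[15:12]=0x5: cmpi/RI
  rd@[11:10]=0x2 ⇒ c
  imm@[9:0]=0xc1 ⇒ #193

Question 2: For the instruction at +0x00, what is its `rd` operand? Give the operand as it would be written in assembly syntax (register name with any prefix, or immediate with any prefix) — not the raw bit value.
[00] 00 0f → 0x0f00
  top 4b → 0x0 → srl [RR]
  rd: (w>>10)&0x3=0x3 → d
  rs: (w>>8)&0x3=0x3 → d

d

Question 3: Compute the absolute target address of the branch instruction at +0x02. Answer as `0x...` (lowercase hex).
+0x02: fe 3f ⇒ word 0x3ffe (little)
  top 4b → 0x3 → call [J]
  imm: (w>>0)&0xfff=0xffe (s12→-2) → #-2
  target = base 0xbb18 + off 0x02 + 2 + imm -2 = 0xbb1a

0xbb1a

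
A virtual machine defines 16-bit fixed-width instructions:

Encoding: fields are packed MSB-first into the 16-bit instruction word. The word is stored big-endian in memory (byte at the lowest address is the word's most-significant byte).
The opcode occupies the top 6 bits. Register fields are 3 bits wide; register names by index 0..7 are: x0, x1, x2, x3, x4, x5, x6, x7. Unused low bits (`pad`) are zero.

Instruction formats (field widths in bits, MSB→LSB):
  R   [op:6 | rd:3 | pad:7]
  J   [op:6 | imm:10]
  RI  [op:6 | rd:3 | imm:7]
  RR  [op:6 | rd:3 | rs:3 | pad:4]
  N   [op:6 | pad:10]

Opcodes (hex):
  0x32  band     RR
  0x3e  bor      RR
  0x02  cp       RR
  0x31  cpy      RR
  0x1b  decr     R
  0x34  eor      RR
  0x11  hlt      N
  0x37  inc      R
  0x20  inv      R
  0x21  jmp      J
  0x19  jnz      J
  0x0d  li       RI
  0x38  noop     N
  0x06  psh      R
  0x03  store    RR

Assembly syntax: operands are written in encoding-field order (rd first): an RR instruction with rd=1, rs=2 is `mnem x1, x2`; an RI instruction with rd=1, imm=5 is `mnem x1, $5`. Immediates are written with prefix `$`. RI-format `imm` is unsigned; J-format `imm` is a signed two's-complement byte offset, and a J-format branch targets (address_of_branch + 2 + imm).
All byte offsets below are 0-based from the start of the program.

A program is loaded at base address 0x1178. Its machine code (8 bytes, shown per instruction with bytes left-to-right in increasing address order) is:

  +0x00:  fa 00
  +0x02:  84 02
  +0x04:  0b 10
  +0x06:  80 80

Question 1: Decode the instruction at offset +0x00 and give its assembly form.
bor x4, x0

+0x00: fa 00 ⇒ word 0xfa00 (big)
  top 6b → 0x3e → bor [RR]
  [9:7] rd=4 = x4
  [6:4] rs=0 = x0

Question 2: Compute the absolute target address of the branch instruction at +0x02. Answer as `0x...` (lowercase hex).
@+02  big-endian(84 02) = 0x8402
  top 6b → 0x21 → jmp [J]
  imm@[9:0]=0x2 ⇒ $2
  target = base 0x1178 + off 0x02 + 2 + imm 2 = 0x117e

0x117e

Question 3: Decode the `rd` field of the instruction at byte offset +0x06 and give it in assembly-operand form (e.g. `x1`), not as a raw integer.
off 0x06: read 80 80 as big → 0x8080
  op=0x8080>>10=0x20 ⇒ inv (R)
  [9:7] rd=1 = x1

x1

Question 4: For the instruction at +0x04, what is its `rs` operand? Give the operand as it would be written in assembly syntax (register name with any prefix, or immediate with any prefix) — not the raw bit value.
x1

off 0x04: read 0b 10 as big → 0x0b10
  top 6b → 0x2 → cp [RR]
  rd: (w>>7)&0x7=0x6 → x6
  rs: (w>>4)&0x7=0x1 → x1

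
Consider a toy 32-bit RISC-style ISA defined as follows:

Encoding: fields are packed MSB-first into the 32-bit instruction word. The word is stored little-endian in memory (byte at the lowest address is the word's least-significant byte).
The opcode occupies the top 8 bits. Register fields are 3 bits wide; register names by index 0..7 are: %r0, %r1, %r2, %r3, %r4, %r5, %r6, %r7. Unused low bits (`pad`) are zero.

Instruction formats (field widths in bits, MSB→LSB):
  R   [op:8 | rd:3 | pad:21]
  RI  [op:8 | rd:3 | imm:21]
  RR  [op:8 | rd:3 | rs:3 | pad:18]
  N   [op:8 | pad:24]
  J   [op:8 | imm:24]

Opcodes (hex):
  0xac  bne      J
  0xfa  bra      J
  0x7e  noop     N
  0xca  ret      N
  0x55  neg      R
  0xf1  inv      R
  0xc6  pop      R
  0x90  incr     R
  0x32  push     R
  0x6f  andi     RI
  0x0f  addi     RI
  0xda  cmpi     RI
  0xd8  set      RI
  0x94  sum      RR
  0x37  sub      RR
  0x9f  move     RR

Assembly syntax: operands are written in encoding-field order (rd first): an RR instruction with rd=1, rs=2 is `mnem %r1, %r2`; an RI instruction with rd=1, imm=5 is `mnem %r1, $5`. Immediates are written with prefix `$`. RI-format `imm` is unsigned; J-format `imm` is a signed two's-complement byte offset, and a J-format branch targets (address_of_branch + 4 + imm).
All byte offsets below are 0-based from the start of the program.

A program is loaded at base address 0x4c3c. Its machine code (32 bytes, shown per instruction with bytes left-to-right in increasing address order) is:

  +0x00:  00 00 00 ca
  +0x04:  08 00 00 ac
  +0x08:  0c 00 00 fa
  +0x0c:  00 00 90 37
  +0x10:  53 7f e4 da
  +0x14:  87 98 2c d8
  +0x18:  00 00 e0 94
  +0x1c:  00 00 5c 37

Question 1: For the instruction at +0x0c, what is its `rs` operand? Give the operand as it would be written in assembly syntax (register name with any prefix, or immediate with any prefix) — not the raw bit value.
%r4

[0c] 00 00 90 37 → 0x37900000
  top 8b → 0x37 → sub [RR]
  [23:21] rd=4 = %r4
  [20:18] rs=4 = %r4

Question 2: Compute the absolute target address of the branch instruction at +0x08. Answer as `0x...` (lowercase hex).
0x4c54

+0x08: 0c 00 00 fa ⇒ word 0xfa00000c (little)
  top 8b → 0xfa → bra [J]
  [23:0] imm=12 = $12
  target = base 0x4c3c + off 0x08 + 4 + imm 12 = 0x4c54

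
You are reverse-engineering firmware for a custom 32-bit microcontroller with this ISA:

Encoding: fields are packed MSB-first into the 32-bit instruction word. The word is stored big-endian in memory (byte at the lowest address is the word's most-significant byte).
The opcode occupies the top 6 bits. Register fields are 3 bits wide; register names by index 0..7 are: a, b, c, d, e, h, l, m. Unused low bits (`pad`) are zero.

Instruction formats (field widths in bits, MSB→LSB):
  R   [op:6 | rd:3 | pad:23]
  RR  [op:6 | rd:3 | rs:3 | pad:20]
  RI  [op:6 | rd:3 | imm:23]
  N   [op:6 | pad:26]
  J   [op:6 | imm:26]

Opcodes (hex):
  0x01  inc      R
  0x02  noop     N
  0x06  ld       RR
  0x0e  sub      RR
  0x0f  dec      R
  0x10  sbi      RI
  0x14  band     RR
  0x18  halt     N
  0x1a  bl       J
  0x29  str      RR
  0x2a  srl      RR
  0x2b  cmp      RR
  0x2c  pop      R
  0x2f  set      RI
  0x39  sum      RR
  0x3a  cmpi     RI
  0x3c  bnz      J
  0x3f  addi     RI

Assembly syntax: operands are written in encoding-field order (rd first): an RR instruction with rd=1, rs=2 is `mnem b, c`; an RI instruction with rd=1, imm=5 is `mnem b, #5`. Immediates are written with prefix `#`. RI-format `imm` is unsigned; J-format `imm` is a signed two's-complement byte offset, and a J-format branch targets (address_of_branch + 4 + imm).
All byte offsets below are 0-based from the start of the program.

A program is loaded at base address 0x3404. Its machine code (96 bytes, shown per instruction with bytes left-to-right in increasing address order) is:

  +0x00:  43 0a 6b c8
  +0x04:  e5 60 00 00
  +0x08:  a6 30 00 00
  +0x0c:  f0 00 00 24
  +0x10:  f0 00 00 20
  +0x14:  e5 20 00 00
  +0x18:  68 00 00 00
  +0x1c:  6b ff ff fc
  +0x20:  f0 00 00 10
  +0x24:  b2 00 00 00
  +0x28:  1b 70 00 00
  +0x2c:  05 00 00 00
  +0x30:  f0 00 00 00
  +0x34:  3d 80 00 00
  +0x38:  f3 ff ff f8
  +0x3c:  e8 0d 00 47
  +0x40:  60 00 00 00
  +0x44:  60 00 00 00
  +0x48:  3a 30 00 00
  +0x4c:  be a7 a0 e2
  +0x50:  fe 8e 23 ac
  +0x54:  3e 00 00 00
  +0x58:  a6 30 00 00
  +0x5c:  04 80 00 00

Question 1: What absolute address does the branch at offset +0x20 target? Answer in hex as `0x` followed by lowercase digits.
0x3438

[20] f0 00 00 10 → 0xf0000010
  opcode bits[31:26]=0x3c: bnz/J
  imm@[25:0]=0x10 ⇒ #16
  target = base 0x3404 + off 0x20 + 4 + imm 16 = 0x3438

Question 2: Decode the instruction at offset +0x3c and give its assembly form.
cmpi a, #852039

+0x3c: e8 0d 00 47 ⇒ word 0xe80d0047 (big)
  op=0xe80d0047>>26=0x3a ⇒ cmpi (RI)
  rd: (w>>23)&0x7=0x0 → a
  imm: (w>>0)&0x7fffff=0xd0047 → #852039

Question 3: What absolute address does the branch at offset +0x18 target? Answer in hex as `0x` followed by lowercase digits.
[18] 68 00 00 00 → 0x68000000
  opcode bits[31:26]=0x1a: bl/J
  imm@[25:0]=0x0 ⇒ #0
  target = base 0x3404 + off 0x18 + 4 + imm 0 = 0x3420

0x3420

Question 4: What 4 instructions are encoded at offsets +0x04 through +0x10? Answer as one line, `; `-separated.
sum c, l; str e, d; bnz #36; bnz #32

@+04  big-endian(e5 60 00 00) = 0xe5600000
  top 6b → 0x39 → sum [RR]
  rd@[25:23]=0x2 ⇒ c
  rs@[22:20]=0x6 ⇒ l
@+08  big-endian(a6 30 00 00) = 0xa6300000
  top 6b → 0x29 → str [RR]
  rd@[25:23]=0x4 ⇒ e
  rs@[22:20]=0x3 ⇒ d
@+0c  big-endian(f0 00 00 24) = 0xf0000024
  top 6b → 0x3c → bnz [J]
  imm@[25:0]=0x24 ⇒ #36
@+10  big-endian(f0 00 00 20) = 0xf0000020
  top 6b → 0x3c → bnz [J]
  imm@[25:0]=0x20 ⇒ #32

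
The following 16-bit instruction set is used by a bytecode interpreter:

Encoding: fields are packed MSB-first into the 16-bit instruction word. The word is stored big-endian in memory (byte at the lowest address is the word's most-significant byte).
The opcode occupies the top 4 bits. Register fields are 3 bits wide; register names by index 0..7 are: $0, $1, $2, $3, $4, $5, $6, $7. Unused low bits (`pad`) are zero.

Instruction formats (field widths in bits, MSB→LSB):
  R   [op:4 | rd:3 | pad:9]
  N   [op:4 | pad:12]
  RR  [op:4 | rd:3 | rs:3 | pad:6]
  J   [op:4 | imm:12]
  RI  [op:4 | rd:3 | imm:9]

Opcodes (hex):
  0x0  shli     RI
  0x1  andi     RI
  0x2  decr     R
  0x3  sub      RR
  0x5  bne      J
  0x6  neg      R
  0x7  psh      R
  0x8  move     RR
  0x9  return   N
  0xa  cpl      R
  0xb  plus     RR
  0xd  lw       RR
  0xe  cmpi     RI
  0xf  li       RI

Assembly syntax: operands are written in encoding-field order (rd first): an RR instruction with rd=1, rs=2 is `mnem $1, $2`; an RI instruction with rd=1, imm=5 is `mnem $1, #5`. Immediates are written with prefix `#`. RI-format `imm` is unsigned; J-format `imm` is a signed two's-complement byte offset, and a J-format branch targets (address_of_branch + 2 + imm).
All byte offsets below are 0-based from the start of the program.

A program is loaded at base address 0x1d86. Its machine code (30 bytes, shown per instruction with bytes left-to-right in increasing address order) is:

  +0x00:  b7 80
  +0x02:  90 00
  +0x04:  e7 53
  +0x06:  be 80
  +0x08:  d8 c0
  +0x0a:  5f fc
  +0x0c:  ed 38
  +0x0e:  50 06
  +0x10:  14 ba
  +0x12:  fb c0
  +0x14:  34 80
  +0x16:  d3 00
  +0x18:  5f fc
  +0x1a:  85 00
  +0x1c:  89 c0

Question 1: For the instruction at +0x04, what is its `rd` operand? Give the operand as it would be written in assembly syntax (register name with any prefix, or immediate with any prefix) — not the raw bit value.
[04] e7 53 → 0xe753
  op=0xe753>>12=0xe ⇒ cmpi (RI)
  rd: (w>>9)&0x7=0x3 → $3
  imm: (w>>0)&0x1ff=0x153 → #339

$3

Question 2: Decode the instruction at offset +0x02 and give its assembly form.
off 0x02: read 90 00 as big → 0x9000
  top 4b → 0x9 → return [N]

return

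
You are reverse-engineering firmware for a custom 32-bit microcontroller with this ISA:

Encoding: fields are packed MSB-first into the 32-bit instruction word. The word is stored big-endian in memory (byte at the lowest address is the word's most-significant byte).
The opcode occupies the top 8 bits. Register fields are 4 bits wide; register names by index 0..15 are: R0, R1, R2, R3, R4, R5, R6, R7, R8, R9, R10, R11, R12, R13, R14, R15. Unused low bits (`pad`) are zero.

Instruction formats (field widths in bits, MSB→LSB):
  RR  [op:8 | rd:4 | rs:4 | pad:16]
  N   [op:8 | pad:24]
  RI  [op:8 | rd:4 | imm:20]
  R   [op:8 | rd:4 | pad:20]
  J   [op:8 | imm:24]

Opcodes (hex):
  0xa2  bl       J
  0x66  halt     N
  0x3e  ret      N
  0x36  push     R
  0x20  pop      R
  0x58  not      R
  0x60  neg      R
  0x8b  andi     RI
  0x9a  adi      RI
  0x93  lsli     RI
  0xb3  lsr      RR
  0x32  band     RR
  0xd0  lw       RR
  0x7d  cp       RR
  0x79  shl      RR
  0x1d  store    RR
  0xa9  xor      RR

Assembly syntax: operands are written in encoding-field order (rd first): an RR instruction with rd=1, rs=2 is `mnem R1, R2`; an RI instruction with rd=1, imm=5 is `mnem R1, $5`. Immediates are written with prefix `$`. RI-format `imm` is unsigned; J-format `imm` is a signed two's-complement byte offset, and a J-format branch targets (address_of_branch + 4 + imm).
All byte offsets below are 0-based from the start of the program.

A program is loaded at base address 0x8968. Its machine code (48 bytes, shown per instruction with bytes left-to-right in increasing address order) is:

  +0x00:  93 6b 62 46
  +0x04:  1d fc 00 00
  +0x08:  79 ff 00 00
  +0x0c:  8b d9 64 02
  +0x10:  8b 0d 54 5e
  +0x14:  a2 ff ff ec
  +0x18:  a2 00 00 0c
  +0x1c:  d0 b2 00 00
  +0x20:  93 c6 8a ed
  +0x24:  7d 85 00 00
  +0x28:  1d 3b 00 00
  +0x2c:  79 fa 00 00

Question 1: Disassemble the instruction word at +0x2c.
+0x2c: 79 fa 00 00 ⇒ word 0x79fa0000 (big)
  op=0x79fa0000>>24=0x79 ⇒ shl (RR)
  [23:20] rd=15 = R15
  [19:16] rs=10 = R10

shl R15, R10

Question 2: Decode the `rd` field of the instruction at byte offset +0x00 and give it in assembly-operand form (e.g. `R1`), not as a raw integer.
R6

+0x00: 93 6b 62 46 ⇒ word 0x936b6246 (big)
  top 8b → 0x93 → lsli [RI]
  [23:20] rd=6 = R6
  [19:0] imm=746054 = $746054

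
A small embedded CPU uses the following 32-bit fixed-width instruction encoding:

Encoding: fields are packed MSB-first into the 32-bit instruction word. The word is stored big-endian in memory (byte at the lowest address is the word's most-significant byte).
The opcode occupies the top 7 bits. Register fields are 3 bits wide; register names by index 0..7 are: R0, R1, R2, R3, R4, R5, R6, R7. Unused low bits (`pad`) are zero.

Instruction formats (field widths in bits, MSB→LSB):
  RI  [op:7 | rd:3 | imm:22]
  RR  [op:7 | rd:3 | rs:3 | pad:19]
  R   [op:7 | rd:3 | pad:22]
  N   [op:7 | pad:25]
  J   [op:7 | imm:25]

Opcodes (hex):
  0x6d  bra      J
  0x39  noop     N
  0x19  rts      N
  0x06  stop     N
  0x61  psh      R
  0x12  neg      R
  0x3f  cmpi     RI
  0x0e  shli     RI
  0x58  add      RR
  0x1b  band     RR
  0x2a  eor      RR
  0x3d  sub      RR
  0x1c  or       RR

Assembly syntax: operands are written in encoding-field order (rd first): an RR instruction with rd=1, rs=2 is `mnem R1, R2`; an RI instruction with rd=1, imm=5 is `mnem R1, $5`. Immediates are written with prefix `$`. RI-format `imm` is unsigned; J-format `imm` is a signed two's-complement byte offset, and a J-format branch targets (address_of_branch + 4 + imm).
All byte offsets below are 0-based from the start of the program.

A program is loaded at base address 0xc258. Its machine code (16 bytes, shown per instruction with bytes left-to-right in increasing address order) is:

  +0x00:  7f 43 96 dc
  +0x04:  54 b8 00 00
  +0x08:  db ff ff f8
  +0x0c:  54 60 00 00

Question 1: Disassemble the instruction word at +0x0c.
eor R1, R4

[0c] 54 60 00 00 → 0x54600000
  opcode bits[31:25]=0x2a: eor/RR
  rd: (w>>22)&0x7=0x1 → R1
  rs: (w>>19)&0x7=0x4 → R4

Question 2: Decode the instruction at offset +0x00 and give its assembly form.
cmpi R5, $235228

@+00  big-endian(7f 43 96 dc) = 0x7f4396dc
  opcode bits[31:25]=0x3f: cmpi/RI
  rd@[24:22]=0x5 ⇒ R5
  imm@[21:0]=0x396dc ⇒ $235228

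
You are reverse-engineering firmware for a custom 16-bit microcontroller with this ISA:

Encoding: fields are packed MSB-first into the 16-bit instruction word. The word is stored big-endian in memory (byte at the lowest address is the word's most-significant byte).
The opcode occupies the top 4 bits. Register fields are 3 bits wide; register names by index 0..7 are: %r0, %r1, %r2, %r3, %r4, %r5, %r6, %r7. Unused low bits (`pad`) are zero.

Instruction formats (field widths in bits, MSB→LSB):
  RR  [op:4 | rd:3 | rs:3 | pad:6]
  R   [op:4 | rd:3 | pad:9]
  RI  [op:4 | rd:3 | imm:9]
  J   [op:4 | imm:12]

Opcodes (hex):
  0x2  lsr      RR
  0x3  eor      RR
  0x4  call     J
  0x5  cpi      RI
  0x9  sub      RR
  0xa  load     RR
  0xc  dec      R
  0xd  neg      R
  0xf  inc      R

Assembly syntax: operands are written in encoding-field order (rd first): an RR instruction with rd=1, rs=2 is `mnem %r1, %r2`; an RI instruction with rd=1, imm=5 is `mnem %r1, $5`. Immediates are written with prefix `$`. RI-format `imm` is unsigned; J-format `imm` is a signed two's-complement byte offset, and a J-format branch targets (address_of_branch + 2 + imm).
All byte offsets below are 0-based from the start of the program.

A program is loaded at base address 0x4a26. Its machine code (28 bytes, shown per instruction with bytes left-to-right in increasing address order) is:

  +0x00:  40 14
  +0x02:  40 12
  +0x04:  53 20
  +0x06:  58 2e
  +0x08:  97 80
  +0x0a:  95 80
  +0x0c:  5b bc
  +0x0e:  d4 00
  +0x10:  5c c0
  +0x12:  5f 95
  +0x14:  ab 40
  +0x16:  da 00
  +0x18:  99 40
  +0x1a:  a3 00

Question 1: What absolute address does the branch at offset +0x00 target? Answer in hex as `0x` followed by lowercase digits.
0x4a3c

+0x00: 40 14 ⇒ word 0x4014 (big)
  op=0x4014>>12=0x4 ⇒ call (J)
  imm: (w>>0)&0xfff=0x14 → $20
  target = base 0x4a26 + off 0x00 + 2 + imm 20 = 0x4a3c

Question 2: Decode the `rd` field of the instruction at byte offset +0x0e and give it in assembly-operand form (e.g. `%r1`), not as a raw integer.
+0x0e: d4 00 ⇒ word 0xd400 (big)
  op=0xd400>>12=0xd ⇒ neg (R)
  rd: (w>>9)&0x7=0x2 → %r2

%r2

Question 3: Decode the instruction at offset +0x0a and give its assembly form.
sub %r2, %r6

@+0a  big-endian(95 80) = 0x9580
  top 4b → 0x9 → sub [RR]
  rd: (w>>9)&0x7=0x2 → %r2
  rs: (w>>6)&0x7=0x6 → %r6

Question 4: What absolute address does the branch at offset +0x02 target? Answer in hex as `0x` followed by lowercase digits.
[02] 40 12 → 0x4012
  top 4b → 0x4 → call [J]
  imm: (w>>0)&0xfff=0x12 → $18
  target = base 0x4a26 + off 0x02 + 2 + imm 18 = 0x4a3c

0x4a3c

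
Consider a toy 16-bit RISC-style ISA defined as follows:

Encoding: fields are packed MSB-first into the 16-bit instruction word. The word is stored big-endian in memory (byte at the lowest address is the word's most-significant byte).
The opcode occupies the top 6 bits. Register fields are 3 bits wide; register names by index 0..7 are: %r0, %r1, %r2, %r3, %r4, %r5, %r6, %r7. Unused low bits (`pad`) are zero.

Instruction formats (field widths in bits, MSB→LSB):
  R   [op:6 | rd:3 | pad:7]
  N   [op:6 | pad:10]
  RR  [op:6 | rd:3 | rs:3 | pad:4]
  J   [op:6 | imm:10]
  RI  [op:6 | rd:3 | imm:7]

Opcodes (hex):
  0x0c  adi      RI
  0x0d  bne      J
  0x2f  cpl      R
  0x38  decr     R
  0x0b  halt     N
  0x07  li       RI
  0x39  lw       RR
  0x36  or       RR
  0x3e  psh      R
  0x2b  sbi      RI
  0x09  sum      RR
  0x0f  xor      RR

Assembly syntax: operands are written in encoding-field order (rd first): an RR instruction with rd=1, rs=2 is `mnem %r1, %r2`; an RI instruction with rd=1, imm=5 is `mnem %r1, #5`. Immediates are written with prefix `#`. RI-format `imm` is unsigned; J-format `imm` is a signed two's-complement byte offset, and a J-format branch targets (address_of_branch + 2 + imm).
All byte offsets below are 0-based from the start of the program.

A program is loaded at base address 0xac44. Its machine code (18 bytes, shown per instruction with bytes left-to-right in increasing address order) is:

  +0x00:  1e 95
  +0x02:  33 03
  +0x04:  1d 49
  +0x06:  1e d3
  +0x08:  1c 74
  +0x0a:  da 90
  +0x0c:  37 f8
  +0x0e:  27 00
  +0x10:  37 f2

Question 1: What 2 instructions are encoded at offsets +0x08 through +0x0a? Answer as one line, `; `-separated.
li %r0, #116; or %r5, %r1

off 0x08: read 1c 74 as big → 0x1c74
  op=0x1c74>>10=0x7 ⇒ li (RI)
  rd@[9:7]=0x0 ⇒ %r0
  imm@[6:0]=0x74 ⇒ #116
off 0x0a: read da 90 as big → 0xda90
  op=0xda90>>10=0x36 ⇒ or (RR)
  rd@[9:7]=0x5 ⇒ %r5
  rs@[6:4]=0x1 ⇒ %r1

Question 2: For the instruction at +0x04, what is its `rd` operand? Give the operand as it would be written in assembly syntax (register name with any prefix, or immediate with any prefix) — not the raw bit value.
off 0x04: read 1d 49 as big → 0x1d49
  opcode bits[15:10]=0x7: li/RI
  rd@[9:7]=0x2 ⇒ %r2
  imm@[6:0]=0x49 ⇒ #73

%r2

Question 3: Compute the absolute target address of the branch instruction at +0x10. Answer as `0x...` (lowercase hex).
@+10  big-endian(37 f2) = 0x37f2
  op=0x37f2>>10=0xd ⇒ bne (J)
  imm@[9:0]=0x3f2 (s10→-14) ⇒ #-14
  target = base 0xac44 + off 0x10 + 2 + imm -14 = 0xac48

0xac48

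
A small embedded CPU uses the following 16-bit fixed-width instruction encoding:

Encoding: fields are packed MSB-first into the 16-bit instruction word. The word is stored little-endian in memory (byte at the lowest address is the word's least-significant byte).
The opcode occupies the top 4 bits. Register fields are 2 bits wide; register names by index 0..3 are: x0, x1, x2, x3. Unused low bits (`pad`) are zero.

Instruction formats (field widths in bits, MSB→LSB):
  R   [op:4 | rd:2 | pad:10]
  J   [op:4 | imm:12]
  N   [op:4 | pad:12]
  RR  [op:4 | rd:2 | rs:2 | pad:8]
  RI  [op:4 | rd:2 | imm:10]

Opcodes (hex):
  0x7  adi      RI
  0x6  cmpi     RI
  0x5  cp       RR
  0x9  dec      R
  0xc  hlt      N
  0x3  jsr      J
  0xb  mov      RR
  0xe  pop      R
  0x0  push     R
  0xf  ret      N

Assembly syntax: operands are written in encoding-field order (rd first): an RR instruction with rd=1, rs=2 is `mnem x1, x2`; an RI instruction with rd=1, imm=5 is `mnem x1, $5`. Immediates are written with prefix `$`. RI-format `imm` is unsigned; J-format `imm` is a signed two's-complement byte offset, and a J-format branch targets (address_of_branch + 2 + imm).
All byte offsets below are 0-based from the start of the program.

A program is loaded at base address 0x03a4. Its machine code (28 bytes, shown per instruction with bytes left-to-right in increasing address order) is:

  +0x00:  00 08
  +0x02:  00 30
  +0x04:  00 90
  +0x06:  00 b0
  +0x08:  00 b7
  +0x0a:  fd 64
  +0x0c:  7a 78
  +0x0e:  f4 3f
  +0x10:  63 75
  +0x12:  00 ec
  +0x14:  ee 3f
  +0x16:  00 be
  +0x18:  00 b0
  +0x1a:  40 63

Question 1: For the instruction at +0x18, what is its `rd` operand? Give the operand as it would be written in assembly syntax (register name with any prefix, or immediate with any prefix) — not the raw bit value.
+0x18: 00 b0 ⇒ word 0xb000 (little)
  top 4b → 0xb → mov [RR]
  rd@[11:10]=0x0 ⇒ x0
  rs@[9:8]=0x0 ⇒ x0

x0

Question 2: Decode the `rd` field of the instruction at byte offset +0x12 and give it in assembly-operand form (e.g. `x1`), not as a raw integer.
x3

@+12  little-endian(00 ec) = 0xec00
  op=0xec00>>12=0xe ⇒ pop (R)
  rd: (w>>10)&0x3=0x3 → x3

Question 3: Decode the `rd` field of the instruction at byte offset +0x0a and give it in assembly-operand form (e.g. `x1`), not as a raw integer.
off 0x0a: read fd 64 as little → 0x64fd
  top 4b → 0x6 → cmpi [RI]
  rd: (w>>10)&0x3=0x1 → x1
  imm: (w>>0)&0x3ff=0xfd → $253

x1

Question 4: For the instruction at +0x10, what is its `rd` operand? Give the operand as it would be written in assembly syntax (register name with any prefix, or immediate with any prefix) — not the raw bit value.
x1

+0x10: 63 75 ⇒ word 0x7563 (little)
  op=0x7563>>12=0x7 ⇒ adi (RI)
  rd: (w>>10)&0x3=0x1 → x1
  imm: (w>>0)&0x3ff=0x163 → $355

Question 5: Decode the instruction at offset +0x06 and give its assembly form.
mov x0, x0

[06] 00 b0 → 0xb000
  op=0xb000>>12=0xb ⇒ mov (RR)
  rd@[11:10]=0x0 ⇒ x0
  rs@[9:8]=0x0 ⇒ x0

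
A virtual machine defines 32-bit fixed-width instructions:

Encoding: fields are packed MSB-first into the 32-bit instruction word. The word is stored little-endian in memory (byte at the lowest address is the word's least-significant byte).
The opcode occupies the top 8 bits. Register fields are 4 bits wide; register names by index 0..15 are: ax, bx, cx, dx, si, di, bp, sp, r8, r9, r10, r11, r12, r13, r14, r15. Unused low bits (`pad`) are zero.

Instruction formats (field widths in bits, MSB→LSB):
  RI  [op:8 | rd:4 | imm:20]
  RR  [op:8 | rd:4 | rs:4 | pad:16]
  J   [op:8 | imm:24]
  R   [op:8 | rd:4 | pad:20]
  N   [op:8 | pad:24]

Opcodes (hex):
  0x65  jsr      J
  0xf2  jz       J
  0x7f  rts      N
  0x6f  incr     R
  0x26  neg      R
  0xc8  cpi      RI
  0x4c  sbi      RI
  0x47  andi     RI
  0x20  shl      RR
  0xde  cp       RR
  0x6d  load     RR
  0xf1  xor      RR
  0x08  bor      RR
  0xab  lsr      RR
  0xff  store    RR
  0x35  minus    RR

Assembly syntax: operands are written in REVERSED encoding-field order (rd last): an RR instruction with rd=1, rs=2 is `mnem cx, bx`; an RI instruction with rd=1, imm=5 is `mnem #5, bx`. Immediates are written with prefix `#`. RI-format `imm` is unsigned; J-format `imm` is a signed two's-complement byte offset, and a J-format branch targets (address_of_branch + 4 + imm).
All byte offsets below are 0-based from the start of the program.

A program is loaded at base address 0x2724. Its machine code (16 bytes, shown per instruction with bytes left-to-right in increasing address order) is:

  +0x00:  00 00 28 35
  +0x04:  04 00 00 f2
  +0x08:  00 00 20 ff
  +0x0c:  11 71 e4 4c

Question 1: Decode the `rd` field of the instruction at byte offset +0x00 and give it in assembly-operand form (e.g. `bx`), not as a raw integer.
cx

+0x00: 00 00 28 35 ⇒ word 0x35280000 (little)
  op=0x35280000>>24=0x35 ⇒ minus (RR)
  [23:20] rd=2 = cx
  [19:16] rs=8 = r8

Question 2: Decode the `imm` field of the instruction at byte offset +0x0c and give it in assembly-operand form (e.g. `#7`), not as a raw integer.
#291089

+0x0c: 11 71 e4 4c ⇒ word 0x4ce47111 (little)
  top 8b → 0x4c → sbi [RI]
  [23:20] rd=14 = r14
  [19:0] imm=291089 = #291089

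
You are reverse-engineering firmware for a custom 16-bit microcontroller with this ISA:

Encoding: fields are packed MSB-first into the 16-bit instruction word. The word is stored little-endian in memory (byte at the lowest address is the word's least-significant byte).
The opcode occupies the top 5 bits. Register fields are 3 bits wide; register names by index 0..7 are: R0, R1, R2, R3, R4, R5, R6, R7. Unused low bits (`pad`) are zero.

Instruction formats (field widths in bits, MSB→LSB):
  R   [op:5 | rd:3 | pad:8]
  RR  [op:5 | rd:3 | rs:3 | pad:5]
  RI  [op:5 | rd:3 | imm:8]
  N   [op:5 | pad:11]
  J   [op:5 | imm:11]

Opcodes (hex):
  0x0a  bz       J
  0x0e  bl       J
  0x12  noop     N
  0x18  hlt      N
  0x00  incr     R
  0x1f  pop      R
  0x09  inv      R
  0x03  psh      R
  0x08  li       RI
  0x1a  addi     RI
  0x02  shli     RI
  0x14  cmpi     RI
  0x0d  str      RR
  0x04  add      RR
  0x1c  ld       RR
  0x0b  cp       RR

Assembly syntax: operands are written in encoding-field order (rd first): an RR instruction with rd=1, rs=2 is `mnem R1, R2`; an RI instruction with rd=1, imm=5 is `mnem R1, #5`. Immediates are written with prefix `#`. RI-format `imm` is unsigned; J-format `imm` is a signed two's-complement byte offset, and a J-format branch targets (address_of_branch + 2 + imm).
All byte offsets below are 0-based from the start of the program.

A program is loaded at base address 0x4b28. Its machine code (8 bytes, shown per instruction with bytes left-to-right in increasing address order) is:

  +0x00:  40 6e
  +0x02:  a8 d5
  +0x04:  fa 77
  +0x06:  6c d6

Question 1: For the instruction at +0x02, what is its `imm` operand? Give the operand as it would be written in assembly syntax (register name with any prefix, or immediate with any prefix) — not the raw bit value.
@+02  little-endian(a8 d5) = 0xd5a8
  opcode bits[15:11]=0x1a: addi/RI
  rd@[10:8]=0x5 ⇒ R5
  imm@[7:0]=0xa8 ⇒ #168

#168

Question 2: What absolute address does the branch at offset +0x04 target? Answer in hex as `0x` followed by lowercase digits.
0x4b28

[04] fa 77 → 0x77fa
  op=0x77fa>>11=0xe ⇒ bl (J)
  imm@[10:0]=0x7fa (s11→-6) ⇒ #-6
  target = base 0x4b28 + off 0x04 + 2 + imm -6 = 0x4b28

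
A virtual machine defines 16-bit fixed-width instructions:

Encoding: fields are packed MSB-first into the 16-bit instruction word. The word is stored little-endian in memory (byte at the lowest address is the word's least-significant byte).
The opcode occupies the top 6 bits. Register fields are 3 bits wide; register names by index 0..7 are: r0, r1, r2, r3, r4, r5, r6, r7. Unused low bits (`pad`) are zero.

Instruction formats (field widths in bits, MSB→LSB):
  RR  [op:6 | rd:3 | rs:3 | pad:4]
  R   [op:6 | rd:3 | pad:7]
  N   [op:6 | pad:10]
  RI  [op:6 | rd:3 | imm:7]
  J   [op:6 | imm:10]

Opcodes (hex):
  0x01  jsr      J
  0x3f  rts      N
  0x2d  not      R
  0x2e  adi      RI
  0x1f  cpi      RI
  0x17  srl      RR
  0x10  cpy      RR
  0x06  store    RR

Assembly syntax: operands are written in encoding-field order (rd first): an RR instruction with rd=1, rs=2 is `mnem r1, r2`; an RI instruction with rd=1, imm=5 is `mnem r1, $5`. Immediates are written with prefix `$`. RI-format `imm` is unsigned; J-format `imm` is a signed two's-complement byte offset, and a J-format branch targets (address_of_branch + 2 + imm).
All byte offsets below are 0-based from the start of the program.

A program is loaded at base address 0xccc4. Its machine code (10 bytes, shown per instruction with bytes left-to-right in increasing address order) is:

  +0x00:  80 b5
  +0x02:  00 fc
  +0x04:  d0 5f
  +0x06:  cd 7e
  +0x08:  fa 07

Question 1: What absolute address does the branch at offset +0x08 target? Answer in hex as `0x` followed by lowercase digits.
0xccc8

off 0x08: read fa 07 as little → 0x07fa
  opcode bits[15:10]=0x1: jsr/J
  [9:0] imm=1018 (s10→-6) = $-6
  target = base 0xccc4 + off 0x08 + 2 + imm -6 = 0xccc8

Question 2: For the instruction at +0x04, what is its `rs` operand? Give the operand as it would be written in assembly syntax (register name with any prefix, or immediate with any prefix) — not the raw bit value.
r5

+0x04: d0 5f ⇒ word 0x5fd0 (little)
  op=0x5fd0>>10=0x17 ⇒ srl (RR)
  [9:7] rd=7 = r7
  [6:4] rs=5 = r5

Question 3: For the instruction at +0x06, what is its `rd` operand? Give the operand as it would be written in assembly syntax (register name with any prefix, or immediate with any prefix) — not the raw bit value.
r5

+0x06: cd 7e ⇒ word 0x7ecd (little)
  op=0x7ecd>>10=0x1f ⇒ cpi (RI)
  rd: (w>>7)&0x7=0x5 → r5
  imm: (w>>0)&0x7f=0x4d → $77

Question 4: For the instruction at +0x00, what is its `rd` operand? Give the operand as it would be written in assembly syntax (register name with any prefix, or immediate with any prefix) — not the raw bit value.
r3

@+00  little-endian(80 b5) = 0xb580
  op=0xb580>>10=0x2d ⇒ not (R)
  rd: (w>>7)&0x7=0x3 → r3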